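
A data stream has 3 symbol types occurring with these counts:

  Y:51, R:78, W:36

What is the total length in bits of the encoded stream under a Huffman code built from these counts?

252

Greedily combine the two least-frequent nodes:
W(36) + Y(51) → 87
R(78) + 87 → 165
Each symbol's bit-cost is frequency × depth; summing gives 252 bits (equivalently 87 + 165).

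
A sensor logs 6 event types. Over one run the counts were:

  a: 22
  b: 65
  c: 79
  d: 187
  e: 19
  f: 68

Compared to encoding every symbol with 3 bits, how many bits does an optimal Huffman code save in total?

333

Fixed-length: 3 bits × 440 symbols = 1320 bits.
Huffman merges:
e(19) + a(22) → 41
41 + b(65) → 106
f(68) + c(79) → 147
106 + 147 → 253
d(187) + 253 → 440
Huffman total = 41 + 106 + 147 + 253 + 440 = 987 bits.
Saving = 1320 − 987 = 333 bits.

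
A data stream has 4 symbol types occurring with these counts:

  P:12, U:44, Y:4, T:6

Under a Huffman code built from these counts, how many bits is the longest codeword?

Merge the two lowest-weight nodes at each step:
Y(4) + T(6) → 10
10 + P(12) → 22
22 + U(44) → 66
Maximum depth reached is 3.

3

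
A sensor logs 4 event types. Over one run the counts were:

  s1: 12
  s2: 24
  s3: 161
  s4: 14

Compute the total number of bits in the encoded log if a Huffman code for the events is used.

287

Merge the two smallest weights repeatedly:
merge s1(12) and s4(14): 26
merge s2(24) and 26: 50
merge 50 and s3(161): 211
Each symbol's bit-cost is frequency × depth; summing gives 287 bits (equivalently 26 + 50 + 211).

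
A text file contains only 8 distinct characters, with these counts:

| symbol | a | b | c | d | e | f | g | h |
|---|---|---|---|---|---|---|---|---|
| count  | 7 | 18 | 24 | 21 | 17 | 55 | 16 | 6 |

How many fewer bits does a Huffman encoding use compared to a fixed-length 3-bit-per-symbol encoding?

42

Fixed-length: 3 bits × 164 symbols = 492 bits.
Huffman merges:
combine h(6), a(7) → 13
combine 13, g(16) → 29
combine e(17), b(18) → 35
combine d(21), c(24) → 45
combine 29, 35 → 64
combine 45, f(55) → 100
combine 64, 100 → 164
Huffman total = 13 + 29 + 35 + 45 + 64 + 100 + 164 = 450 bits.
Saving = 492 − 450 = 42 bits.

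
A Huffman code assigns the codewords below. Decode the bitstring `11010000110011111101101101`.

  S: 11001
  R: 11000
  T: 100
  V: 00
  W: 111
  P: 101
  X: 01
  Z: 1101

Read left to right; each codeword is recognised as soon as it completes (prefix code):
  1101→Z | 00→V | 00→V | 11001→S | 111→W | 1101→Z | 101→P | 101→P
Decoded message: ZVVSWZPP

ZVVSWZPP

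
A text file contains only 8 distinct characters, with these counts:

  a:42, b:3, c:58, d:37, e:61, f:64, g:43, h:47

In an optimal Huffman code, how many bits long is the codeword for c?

Build the tree from the bottom:
merge b(3) and d(37): 40
merge 40 and a(42): 82
merge g(43) and h(47): 90
merge c(58) and e(61): 119
merge f(64) and 82: 146
merge 90 and 119: 209
merge 146 and 209: 355
The subtree containing c is merged 3 times, so code length = 3.

3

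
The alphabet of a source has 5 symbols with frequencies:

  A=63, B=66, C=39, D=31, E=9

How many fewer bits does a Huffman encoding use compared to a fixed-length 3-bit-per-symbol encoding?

Fixed-length: 3 bits × 208 symbols = 624 bits.
Huffman merges:
E(9) + D(31) → 40
C(39) + 40 → 79
A(63) + B(66) → 129
79 + 129 → 208
Huffman total = 40 + 79 + 129 + 208 = 456 bits.
Saving = 624 − 456 = 168 bits.

168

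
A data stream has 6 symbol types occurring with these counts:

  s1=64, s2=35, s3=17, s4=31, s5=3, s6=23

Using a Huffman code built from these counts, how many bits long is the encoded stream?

409

Greedily combine the two least-frequent nodes:
merge s5(3) and s3(17): 20
merge 20 and s6(23): 43
merge s4(31) and s2(35): 66
merge 43 and s1(64): 107
merge 66 and 107: 173
Total encoded bits = sum of merged weights = 20 + 43 + 66 + 107 + 173 = 409.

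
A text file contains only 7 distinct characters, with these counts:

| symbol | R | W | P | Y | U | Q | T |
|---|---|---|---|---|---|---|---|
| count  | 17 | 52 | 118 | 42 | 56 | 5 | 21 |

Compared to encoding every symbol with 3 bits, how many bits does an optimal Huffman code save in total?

Fixed-length: 3 bits × 311 symbols = 933 bits.
Huffman merges:
Q(5) + R(17) → 22
T(21) + 22 → 43
Y(42) + 43 → 85
W(52) + U(56) → 108
85 + 108 → 193
P(118) + 193 → 311
Huffman total = 22 + 43 + 85 + 108 + 193 + 311 = 762 bits.
Saving = 933 − 762 = 171 bits.

171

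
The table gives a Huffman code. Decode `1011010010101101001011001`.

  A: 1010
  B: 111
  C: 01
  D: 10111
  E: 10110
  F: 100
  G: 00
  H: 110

Read left to right; each codeword is recognised as soon as it completes (prefix code):
  10110→E | 100→F | 1010→A | 110→H | 100→F | 10110→E | 01→C
Decoded message: EFAHFEC

EFAHFEC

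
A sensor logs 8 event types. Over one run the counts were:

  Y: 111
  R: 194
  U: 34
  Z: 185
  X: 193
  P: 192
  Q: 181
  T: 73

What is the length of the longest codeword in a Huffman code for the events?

Merge the two lowest-weight nodes at each step:
merge U(34) and T(73): 107
merge 107 and Y(111): 218
merge Q(181) and Z(185): 366
merge P(192) and X(193): 385
merge R(194) and 218: 412
merge 366 and 385: 751
merge 412 and 751: 1163
The rarest symbols sit at the bottom; the longest codeword is 4 bits.

4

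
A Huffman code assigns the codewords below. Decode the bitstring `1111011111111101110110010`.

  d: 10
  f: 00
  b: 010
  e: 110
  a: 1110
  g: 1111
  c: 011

Read left to right; each codeword is recognised as soon as it completes (prefix code):
  1111→g | 011→c | 1111→g | 1110→a | 1110→a | 110→e | 010→b
Decoded message: gcgaaeb

gcgaaeb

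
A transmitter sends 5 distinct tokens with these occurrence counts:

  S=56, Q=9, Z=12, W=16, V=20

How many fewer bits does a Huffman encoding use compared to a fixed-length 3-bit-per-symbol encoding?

112

Fixed-length: 3 bits × 113 symbols = 339 bits.
Huffman merges:
Q(9) + Z(12) → 21
W(16) + V(20) → 36
21 + 36 → 57
S(56) + 57 → 113
Huffman total = 21 + 36 + 57 + 113 = 227 bits.
Saving = 339 − 227 = 112 bits.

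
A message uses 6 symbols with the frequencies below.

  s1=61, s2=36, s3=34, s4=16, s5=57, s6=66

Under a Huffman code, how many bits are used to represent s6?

Repeatedly merge the two smallest:
s4(16) + s3(34) → 50
s2(36) + 50 → 86
s5(57) + s1(61) → 118
s6(66) + 86 → 152
118 + 152 → 270
The subtree containing s6 is merged 2 times, so code length = 2.

2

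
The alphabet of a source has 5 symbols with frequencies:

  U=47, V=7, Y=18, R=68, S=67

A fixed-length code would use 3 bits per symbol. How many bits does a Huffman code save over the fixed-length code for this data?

182

Fixed-length: 3 bits × 207 symbols = 621 bits.
Huffman merges:
merge V(7) and Y(18): 25
merge 25 and U(47): 72
merge S(67) and R(68): 135
merge 72 and 135: 207
Huffman total = 25 + 72 + 135 + 207 = 439 bits.
Saving = 621 − 439 = 182 bits.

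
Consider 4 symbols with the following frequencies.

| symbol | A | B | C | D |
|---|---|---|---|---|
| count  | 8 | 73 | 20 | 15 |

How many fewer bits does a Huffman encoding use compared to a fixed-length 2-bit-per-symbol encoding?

50

Fixed-length: 2 bits × 116 symbols = 232 bits.
Huffman merges:
combine A(8), D(15) → 23
combine C(20), 23 → 43
combine 43, B(73) → 116
Huffman total = 23 + 43 + 116 = 182 bits.
Saving = 232 − 182 = 50 bits.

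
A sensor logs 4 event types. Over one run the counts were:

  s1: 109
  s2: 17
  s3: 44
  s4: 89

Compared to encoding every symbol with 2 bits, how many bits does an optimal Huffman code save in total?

48

Fixed-length: 2 bits × 259 symbols = 518 bits.
Huffman merges:
s2(17) + s3(44) → 61
61 + s4(89) → 150
s1(109) + 150 → 259
Huffman total = 61 + 150 + 259 = 470 bits.
Saving = 518 − 470 = 48 bits.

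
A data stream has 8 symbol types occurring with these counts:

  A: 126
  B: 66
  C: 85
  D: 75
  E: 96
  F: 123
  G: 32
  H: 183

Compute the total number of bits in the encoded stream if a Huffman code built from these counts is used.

2273

Build the Huffman tree bottom-up:
combine G(32), B(66) → 98
combine D(75), C(85) → 160
combine E(96), 98 → 194
combine F(123), A(126) → 249
combine 160, H(183) → 343
combine 194, 249 → 443
combine 343, 443 → 786
Each symbol's bit-cost is frequency × depth; summing gives 2273 bits (equivalently 98 + 160 + 194 + 249 + 343 + 443 + 786).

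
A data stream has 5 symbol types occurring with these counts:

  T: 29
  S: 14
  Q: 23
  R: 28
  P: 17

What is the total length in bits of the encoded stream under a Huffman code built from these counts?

Greedily combine the two least-frequent nodes:
merge S(14) and P(17): 31
merge Q(23) and R(28): 51
merge T(29) and 31: 60
merge 51 and 60: 111
Each symbol's bit-cost is frequency × depth; summing gives 253 bits (equivalently 31 + 51 + 60 + 111).

253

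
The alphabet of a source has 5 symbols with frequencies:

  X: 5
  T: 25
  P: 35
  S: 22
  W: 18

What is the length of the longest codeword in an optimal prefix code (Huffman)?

Merge the two lowest-weight nodes at each step:
merge X(5) and W(18): 23
merge S(22) and 23: 45
merge T(25) and P(35): 60
merge 45 and 60: 105
The first pair merged (X, W) ends up deepest, at depth 3.

3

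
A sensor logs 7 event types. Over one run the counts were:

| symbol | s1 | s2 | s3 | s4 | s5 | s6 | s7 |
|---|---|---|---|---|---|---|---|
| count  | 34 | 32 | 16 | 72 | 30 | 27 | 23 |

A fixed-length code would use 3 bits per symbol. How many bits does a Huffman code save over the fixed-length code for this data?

Fixed-length: 3 bits × 234 symbols = 702 bits.
Huffman merges:
combine s3(16), s7(23) → 39
combine s6(27), s5(30) → 57
combine s2(32), s1(34) → 66
combine 39, 57 → 96
combine 66, s4(72) → 138
combine 96, 138 → 234
Huffman total = 39 + 57 + 66 + 96 + 138 + 234 = 630 bits.
Saving = 702 − 630 = 72 bits.

72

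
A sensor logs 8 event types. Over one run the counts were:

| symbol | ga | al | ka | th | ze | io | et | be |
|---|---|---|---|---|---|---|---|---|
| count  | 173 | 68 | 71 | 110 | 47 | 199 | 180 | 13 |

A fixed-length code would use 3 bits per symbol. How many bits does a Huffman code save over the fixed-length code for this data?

191

Fixed-length: 3 bits × 861 symbols = 2583 bits.
Huffman merges:
combine be(13), ze(47) → 60
combine 60, al(68) → 128
combine ka(71), th(110) → 181
combine 128, ga(173) → 301
combine et(180), 181 → 361
combine io(199), 301 → 500
combine 361, 500 → 861
Huffman total = 60 + 128 + 181 + 301 + 361 + 500 + 861 = 2392 bits.
Saving = 2583 − 2392 = 191 bits.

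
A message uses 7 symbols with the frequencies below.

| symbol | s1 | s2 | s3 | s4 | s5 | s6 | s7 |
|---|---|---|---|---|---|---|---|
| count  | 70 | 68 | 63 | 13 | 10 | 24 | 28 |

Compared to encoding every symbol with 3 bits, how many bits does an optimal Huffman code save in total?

131

Fixed-length: 3 bits × 276 symbols = 828 bits.
Huffman merges:
s5(10) + s4(13) → 23
23 + s6(24) → 47
s7(28) + 47 → 75
s3(63) + s2(68) → 131
s1(70) + 75 → 145
131 + 145 → 276
Huffman total = 23 + 47 + 75 + 131 + 145 + 276 = 697 bits.
Saving = 828 − 697 = 131 bits.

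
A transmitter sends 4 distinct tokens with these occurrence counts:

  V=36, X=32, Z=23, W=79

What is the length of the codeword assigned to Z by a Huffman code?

3

Huffman merges, smallest pair first:
Z(23) + X(32) → 55
V(36) + 55 → 91
W(79) + 91 → 170
Z's leaf is at depth 3, giving a 3-bit codeword.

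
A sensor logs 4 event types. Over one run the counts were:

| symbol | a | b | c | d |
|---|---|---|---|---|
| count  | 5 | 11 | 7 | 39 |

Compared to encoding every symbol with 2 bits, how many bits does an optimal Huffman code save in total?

27

Fixed-length: 2 bits × 62 symbols = 124 bits.
Huffman merges:
merge a(5) and c(7): 12
merge b(11) and 12: 23
merge 23 and d(39): 62
Huffman total = 12 + 23 + 62 = 97 bits.
Saving = 124 − 97 = 27 bits.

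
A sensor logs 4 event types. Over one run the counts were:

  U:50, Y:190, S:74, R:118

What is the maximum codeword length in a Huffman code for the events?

Merge the two lowest-weight nodes at each step:
merge U(50) and S(74): 124
merge R(118) and 124: 242
merge Y(190) and 242: 432
Maximum depth reached is 3.

3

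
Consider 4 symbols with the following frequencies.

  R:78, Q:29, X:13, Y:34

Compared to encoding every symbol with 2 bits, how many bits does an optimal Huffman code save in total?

36

Fixed-length: 2 bits × 154 symbols = 308 bits.
Huffman merges:
merge X(13) and Q(29): 42
merge Y(34) and 42: 76
merge 76 and R(78): 154
Huffman total = 42 + 76 + 154 = 272 bits.
Saving = 308 − 272 = 36 bits.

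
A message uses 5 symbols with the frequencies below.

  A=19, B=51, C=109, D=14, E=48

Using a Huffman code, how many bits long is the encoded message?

487

Merge the two smallest weights repeatedly:
merge D(14) and A(19): 33
merge 33 and E(48): 81
merge B(51) and 81: 132
merge C(109) and 132: 241
Each symbol's bit-cost is frequency × depth; summing gives 487 bits (equivalently 33 + 81 + 132 + 241).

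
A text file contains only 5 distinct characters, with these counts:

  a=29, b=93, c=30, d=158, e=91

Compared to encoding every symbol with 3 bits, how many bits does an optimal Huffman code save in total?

Fixed-length: 3 bits × 401 symbols = 1203 bits.
Huffman merges:
a(29) + c(30) → 59
59 + e(91) → 150
b(93) + 150 → 243
d(158) + 243 → 401
Huffman total = 59 + 150 + 243 + 401 = 853 bits.
Saving = 1203 − 853 = 350 bits.

350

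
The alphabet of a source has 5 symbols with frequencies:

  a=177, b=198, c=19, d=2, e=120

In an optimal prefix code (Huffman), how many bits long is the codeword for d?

4

Huffman merges, smallest pair first:
d(2) + c(19) → 21
21 + e(120) → 141
141 + a(177) → 318
b(198) + 318 → 516
d's leaf is at depth 4, giving a 4-bit codeword.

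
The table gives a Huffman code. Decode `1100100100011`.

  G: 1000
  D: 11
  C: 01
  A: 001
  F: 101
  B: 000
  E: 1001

Read left to right; each codeword is recognised as soon as it completes (prefix code):
  11→D | 001→A | 001→A | 000→B | 11→D
Decoded message: DAABD

DAABD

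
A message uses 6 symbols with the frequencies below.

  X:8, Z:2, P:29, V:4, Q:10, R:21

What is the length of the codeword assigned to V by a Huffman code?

Repeatedly merge the two smallest:
Z(2) + V(4) → 6
6 + X(8) → 14
Q(10) + 14 → 24
R(21) + 24 → 45
P(29) + 45 → 74
V's leaf is at depth 5, giving a 5-bit codeword.

5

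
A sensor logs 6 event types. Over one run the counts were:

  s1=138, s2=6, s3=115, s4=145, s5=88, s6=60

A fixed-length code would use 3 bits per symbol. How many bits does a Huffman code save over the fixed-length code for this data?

332

Fixed-length: 3 bits × 552 symbols = 1656 bits.
Huffman merges:
merge s2(6) and s6(60): 66
merge 66 and s5(88): 154
merge s3(115) and s1(138): 253
merge s4(145) and 154: 299
merge 253 and 299: 552
Huffman total = 66 + 154 + 253 + 299 + 552 = 1324 bits.
Saving = 1656 − 1324 = 332 bits.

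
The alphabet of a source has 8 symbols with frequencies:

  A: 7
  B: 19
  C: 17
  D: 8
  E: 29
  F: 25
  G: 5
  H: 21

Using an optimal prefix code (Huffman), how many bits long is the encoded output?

371

Merge the two smallest weights repeatedly:
combine G(5), A(7) → 12
combine D(8), 12 → 20
combine C(17), B(19) → 36
combine 20, H(21) → 41
combine F(25), E(29) → 54
combine 36, 41 → 77
combine 54, 77 → 131
Total encoded bits = sum of merged weights = 12 + 20 + 36 + 41 + 54 + 77 + 131 = 371.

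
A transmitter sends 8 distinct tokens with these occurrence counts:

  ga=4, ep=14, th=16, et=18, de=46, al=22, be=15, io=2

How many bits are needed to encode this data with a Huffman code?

369

Greedily combine the two least-frequent nodes:
io(2) + ga(4) → 6
6 + ep(14) → 20
be(15) + th(16) → 31
et(18) + 20 → 38
al(22) + 31 → 53
38 + de(46) → 84
53 + 84 → 137
Each symbol's bit-cost is frequency × depth; summing gives 369 bits (equivalently 6 + 20 + 31 + 38 + 53 + 84 + 137).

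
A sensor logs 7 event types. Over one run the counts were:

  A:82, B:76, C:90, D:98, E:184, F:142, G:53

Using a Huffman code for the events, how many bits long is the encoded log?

Merge the two smallest weights repeatedly:
G(53) + B(76) → 129
A(82) + C(90) → 172
D(98) + 129 → 227
F(142) + 172 → 314
E(184) + 227 → 411
314 + 411 → 725
The encoded length is the sum of every internal node's weight: 129 + 172 + 227 + 314 + 411 + 725 = 1978 bits.

1978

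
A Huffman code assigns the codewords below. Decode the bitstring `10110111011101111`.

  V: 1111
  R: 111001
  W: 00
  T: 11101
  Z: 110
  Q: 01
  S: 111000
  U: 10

Read left to right; each codeword is recognised as soon as it completes (prefix code):
  10→U | 110→Z | 11101→T | 110→Z | 1111→V
Decoded message: UZTZV

UZTZV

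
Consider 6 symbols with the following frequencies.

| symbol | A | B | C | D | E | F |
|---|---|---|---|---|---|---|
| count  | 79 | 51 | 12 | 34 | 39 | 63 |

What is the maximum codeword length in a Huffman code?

Merge the two lowest-weight nodes at each step:
C(12) + D(34) → 46
E(39) + 46 → 85
B(51) + F(63) → 114
A(79) + 85 → 164
114 + 164 → 278
The rarest symbols sit at the bottom; the longest codeword is 4 bits.

4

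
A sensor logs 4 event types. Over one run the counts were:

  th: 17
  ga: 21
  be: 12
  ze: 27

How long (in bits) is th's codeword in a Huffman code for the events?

2

Repeatedly merge the two smallest:
be(12) + th(17) → 29
ga(21) + ze(27) → 48
29 + 48 → 77
th's leaf is at depth 2, giving a 2-bit codeword.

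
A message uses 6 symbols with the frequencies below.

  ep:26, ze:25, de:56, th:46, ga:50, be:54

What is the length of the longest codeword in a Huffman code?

Merge the two lowest-weight nodes at each step:
ze(25) + ep(26) → 51
th(46) + ga(50) → 96
51 + be(54) → 105
de(56) + 96 → 152
105 + 152 → 257
Maximum depth reached is 3.

3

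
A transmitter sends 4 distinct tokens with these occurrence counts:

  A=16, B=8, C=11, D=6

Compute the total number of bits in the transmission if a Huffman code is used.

Merge the two smallest weights repeatedly:
combine D(6), B(8) → 14
combine C(11), 14 → 25
combine A(16), 25 → 41
Total encoded bits = sum of merged weights = 14 + 25 + 41 = 80.

80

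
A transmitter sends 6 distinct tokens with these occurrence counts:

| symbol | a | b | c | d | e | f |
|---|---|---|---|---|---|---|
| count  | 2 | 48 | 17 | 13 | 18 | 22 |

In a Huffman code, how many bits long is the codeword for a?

4

Build the tree from the bottom:
merge a(2) and d(13): 15
merge 15 and c(17): 32
merge e(18) and f(22): 40
merge 32 and 40: 72
merge b(48) and 72: 120
The subtree containing a is merged 4 times, so code length = 4.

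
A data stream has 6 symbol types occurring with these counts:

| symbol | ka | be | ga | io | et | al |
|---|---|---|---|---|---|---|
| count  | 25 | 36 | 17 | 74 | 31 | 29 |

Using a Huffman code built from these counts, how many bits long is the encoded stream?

Greedily combine the two least-frequent nodes:
merge ga(17) and ka(25): 42
merge al(29) and et(31): 60
merge be(36) and 42: 78
merge 60 and io(74): 134
merge 78 and 134: 212
Total encoded bits = sum of merged weights = 42 + 60 + 78 + 134 + 212 = 526.

526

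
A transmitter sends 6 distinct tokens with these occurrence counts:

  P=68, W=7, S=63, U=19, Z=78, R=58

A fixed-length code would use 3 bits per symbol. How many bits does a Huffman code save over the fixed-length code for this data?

Fixed-length: 3 bits × 293 symbols = 879 bits.
Huffman merges:
W(7) + U(19) → 26
26 + R(58) → 84
S(63) + P(68) → 131
Z(78) + 84 → 162
131 + 162 → 293
Huffman total = 26 + 84 + 131 + 162 + 293 = 696 bits.
Saving = 879 − 696 = 183 bits.

183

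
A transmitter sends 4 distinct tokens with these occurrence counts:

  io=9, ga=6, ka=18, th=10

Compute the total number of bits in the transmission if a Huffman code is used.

Greedily combine the two least-frequent nodes:
combine ga(6), io(9) → 15
combine th(10), 15 → 25
combine ka(18), 25 → 43
The encoded length is the sum of every internal node's weight: 15 + 25 + 43 = 83 bits.

83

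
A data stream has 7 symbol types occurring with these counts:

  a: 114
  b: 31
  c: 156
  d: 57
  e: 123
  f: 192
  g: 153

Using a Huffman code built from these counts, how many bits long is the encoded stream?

2218

Build the Huffman tree bottom-up:
b(31) + d(57) → 88
88 + a(114) → 202
e(123) + g(153) → 276
c(156) + f(192) → 348
202 + 276 → 478
348 + 478 → 826
The encoded length is the sum of every internal node's weight: 88 + 202 + 276 + 348 + 478 + 826 = 2218 bits.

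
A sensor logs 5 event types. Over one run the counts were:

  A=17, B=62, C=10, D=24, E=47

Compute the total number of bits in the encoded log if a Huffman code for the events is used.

Build the Huffman tree bottom-up:
merge C(10) and A(17): 27
merge D(24) and 27: 51
merge E(47) and 51: 98
merge B(62) and 98: 160
Each symbol's bit-cost is frequency × depth; summing gives 336 bits (equivalently 27 + 51 + 98 + 160).

336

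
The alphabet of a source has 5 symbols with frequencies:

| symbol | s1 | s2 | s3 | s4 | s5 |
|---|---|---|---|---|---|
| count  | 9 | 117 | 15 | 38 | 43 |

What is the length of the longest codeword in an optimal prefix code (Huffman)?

4

Merge the two lowest-weight nodes at each step:
merge s1(9) and s3(15): 24
merge 24 and s4(38): 62
merge s5(43) and 62: 105
merge 105 and s2(117): 222
The rarest symbols sit at the bottom; the longest codeword is 4 bits.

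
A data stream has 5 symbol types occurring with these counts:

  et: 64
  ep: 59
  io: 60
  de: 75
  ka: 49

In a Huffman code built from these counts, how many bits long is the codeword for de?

Build the tree from the bottom:
merge ka(49) and ep(59): 108
merge io(60) and et(64): 124
merge de(75) and 108: 183
merge 124 and 183: 307
de's leaf is at depth 2, giving a 2-bit codeword.

2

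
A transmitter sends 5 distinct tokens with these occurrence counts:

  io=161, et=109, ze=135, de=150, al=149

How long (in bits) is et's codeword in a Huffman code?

3

Repeatedly merge the two smallest:
combine et(109), ze(135) → 244
combine al(149), de(150) → 299
combine io(161), 244 → 405
combine 299, 405 → 704
The subtree containing et is merged 3 times, so code length = 3.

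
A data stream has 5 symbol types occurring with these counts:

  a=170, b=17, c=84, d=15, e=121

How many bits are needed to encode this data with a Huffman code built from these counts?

Merge the two smallest weights repeatedly:
combine d(15), b(17) → 32
combine 32, c(84) → 116
combine 116, e(121) → 237
combine a(170), 237 → 407
Each symbol's bit-cost is frequency × depth; summing gives 792 bits (equivalently 32 + 116 + 237 + 407).

792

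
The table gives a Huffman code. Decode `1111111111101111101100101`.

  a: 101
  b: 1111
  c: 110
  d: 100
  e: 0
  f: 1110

Read left to right; each codeword is recognised as soon as it completes (prefix code):
  1111→b | 1111→b | 1110→f | 1111→b | 101→a | 100→d | 101→a
Decoded message: bbfbada

bbfbada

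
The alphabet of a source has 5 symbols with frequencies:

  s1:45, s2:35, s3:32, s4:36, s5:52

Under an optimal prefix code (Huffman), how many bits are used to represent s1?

Repeatedly merge the two smallest:
s3(32) + s2(35) → 67
s4(36) + s1(45) → 81
s5(52) + 67 → 119
81 + 119 → 200
The subtree containing s1 is merged 2 times, so code length = 2.

2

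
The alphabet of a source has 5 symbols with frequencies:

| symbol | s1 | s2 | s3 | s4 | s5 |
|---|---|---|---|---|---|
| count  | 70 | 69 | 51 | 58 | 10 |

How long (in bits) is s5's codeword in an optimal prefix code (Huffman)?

3

Huffman merges, smallest pair first:
combine s5(10), s3(51) → 61
combine s4(58), 61 → 119
combine s2(69), s1(70) → 139
combine 119, 139 → 258
s5 sits 3 levels below the root, so its codeword is 3 bits.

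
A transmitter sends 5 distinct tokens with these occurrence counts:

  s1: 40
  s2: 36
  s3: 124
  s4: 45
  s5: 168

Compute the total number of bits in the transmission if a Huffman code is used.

Build the Huffman tree bottom-up:
combine s2(36), s1(40) → 76
combine s4(45), 76 → 121
combine 121, s3(124) → 245
combine s5(168), 245 → 413
Each symbol's bit-cost is frequency × depth; summing gives 855 bits (equivalently 76 + 121 + 245 + 413).

855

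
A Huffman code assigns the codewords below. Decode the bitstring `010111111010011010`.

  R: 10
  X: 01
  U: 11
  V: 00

XXUURRXRR

Read left to right; each codeword is recognised as soon as it completes (prefix code):
  01→X | 01→X | 11→U | 11→U | 10→R | 10→R | 01→X | 10→R | 10→R
Decoded message: XXUURRXRR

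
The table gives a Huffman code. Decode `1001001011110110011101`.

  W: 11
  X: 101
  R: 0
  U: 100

Read left to right; each codeword is recognised as soon as it completes (prefix code):
  100→U | 100→U | 101→X | 11→W | 101→X | 100→U | 11→W | 101→X
Decoded message: UUXWXUWX

UUXWXUWX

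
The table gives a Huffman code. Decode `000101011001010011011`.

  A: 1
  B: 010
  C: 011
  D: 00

Read left to right; each codeword is recognised as soon as it completes (prefix code):
  00→D | 010→B | 1→A | 011→C | 00→D | 1→A | 010→B | 011→C | 011→C
Decoded message: DBACDABCC

DBACDABCC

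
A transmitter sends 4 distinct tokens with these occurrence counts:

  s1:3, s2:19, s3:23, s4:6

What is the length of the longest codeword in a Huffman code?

Merge the two lowest-weight nodes at each step:
combine s1(3), s4(6) → 9
combine 9, s2(19) → 28
combine s3(23), 28 → 51
Maximum depth reached is 3.

3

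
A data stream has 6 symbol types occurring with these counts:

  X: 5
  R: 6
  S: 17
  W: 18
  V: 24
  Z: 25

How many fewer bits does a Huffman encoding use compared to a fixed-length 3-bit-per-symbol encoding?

56

Fixed-length: 3 bits × 95 symbols = 285 bits.
Huffman merges:
combine X(5), R(6) → 11
combine 11, S(17) → 28
combine W(18), V(24) → 42
combine Z(25), 28 → 53
combine 42, 53 → 95
Huffman total = 11 + 28 + 42 + 53 + 95 = 229 bits.
Saving = 285 − 229 = 56 bits.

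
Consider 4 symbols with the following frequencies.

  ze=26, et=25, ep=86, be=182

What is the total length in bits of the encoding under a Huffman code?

507

Merge the two smallest weights repeatedly:
combine et(25), ze(26) → 51
combine 51, ep(86) → 137
combine 137, be(182) → 319
The encoded length is the sum of every internal node's weight: 51 + 137 + 319 = 507 bits.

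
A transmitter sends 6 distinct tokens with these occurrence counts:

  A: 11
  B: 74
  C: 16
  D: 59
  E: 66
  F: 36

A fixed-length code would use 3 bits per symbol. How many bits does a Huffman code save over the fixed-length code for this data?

Fixed-length: 3 bits × 262 symbols = 786 bits.
Huffman merges:
merge A(11) and C(16): 27
merge 27 and F(36): 63
merge D(59) and 63: 122
merge E(66) and B(74): 140
merge 122 and 140: 262
Huffman total = 27 + 63 + 122 + 140 + 262 = 614 bits.
Saving = 786 − 614 = 172 bits.

172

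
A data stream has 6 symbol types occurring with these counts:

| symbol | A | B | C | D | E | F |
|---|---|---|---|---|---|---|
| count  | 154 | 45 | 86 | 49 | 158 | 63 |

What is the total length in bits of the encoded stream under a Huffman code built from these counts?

1353

Build the Huffman tree bottom-up:
merge B(45) and D(49): 94
merge F(63) and C(86): 149
merge 94 and 149: 243
merge A(154) and E(158): 312
merge 243 and 312: 555
Each symbol's bit-cost is frequency × depth; summing gives 1353 bits (equivalently 94 + 149 + 243 + 312 + 555).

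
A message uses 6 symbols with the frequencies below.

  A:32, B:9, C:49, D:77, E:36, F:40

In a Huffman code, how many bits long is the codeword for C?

Build the tree from the bottom:
merge B(9) and A(32): 41
merge E(36) and F(40): 76
merge 41 and C(49): 90
merge 76 and D(77): 153
merge 90 and 153: 243
C's leaf is at depth 2, giving a 2-bit codeword.

2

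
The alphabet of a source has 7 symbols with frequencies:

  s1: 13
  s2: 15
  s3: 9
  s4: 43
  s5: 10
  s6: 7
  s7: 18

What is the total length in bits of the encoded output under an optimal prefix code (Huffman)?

298

Merge the two smallest weights repeatedly:
merge s6(7) and s3(9): 16
merge s5(10) and s1(13): 23
merge s2(15) and 16: 31
merge s7(18) and 23: 41
merge 31 and 41: 72
merge s4(43) and 72: 115
The encoded length is the sum of every internal node's weight: 16 + 23 + 31 + 41 + 72 + 115 = 298 bits.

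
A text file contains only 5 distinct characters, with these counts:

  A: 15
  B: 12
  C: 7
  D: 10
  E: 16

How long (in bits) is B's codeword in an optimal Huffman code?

2

Repeatedly merge the two smallest:
merge C(7) and D(10): 17
merge B(12) and A(15): 27
merge E(16) and 17: 33
merge 27 and 33: 60
The subtree containing B is merged 2 times, so code length = 2.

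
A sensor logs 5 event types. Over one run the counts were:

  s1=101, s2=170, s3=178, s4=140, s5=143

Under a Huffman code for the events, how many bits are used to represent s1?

Huffman merges, smallest pair first:
combine s1(101), s4(140) → 241
combine s5(143), s2(170) → 313
combine s3(178), 241 → 419
combine 313, 419 → 732
The subtree containing s1 is merged 3 times, so code length = 3.

3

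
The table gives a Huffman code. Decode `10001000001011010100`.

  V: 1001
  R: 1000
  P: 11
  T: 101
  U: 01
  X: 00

Read left to right; each codeword is recognised as soon as it completes (prefix code):
  1000→R | 1000→R | 00→X | 101→T | 101→T | 01→U | 00→X
Decoded message: RRXTTUX

RRXTTUX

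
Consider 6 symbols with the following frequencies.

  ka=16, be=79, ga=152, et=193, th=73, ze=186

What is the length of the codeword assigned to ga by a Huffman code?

2

Build the tree from the bottom:
ka(16) + th(73) → 89
be(79) + 89 → 168
ga(152) + 168 → 320
ze(186) + et(193) → 379
320 + 379 → 699
ga's leaf is at depth 2, giving a 2-bit codeword.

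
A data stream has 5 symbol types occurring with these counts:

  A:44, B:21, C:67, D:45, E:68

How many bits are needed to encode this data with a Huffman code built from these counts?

Build the Huffman tree bottom-up:
merge B(21) and A(44): 65
merge D(45) and 65: 110
merge C(67) and E(68): 135
merge 110 and 135: 245
Each symbol's bit-cost is frequency × depth; summing gives 555 bits (equivalently 65 + 110 + 135 + 245).

555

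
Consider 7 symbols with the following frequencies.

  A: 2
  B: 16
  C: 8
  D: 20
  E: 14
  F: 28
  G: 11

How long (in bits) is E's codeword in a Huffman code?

Build the tree from the bottom:
combine A(2), C(8) → 10
combine 10, G(11) → 21
combine E(14), B(16) → 30
combine D(20), 21 → 41
combine F(28), 30 → 58
combine 41, 58 → 99
E's leaf is at depth 3, giving a 3-bit codeword.

3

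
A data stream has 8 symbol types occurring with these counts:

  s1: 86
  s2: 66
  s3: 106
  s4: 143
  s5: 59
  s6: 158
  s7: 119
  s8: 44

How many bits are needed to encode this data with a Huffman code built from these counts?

2288

Merge the two smallest weights repeatedly:
merge s8(44) and s5(59): 103
merge s2(66) and s1(86): 152
merge 103 and s3(106): 209
merge s7(119) and s4(143): 262
merge 152 and s6(158): 310
merge 209 and 262: 471
merge 310 and 471: 781
The encoded length is the sum of every internal node's weight: 103 + 152 + 209 + 262 + 310 + 471 + 781 = 2288 bits.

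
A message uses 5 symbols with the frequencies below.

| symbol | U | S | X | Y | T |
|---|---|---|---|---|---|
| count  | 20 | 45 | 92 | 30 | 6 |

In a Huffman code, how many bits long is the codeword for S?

2

Build the tree from the bottom:
T(6) + U(20) → 26
26 + Y(30) → 56
S(45) + 56 → 101
X(92) + 101 → 193
S's leaf is at depth 2, giving a 2-bit codeword.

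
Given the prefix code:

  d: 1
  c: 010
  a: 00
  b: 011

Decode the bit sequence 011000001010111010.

Read left to right; each codeword is recognised as soon as it completes (prefix code):
  011→b | 00→a | 00→a | 010→c | 1→d | 011→b | 1→d | 010→c
Decoded message: baacdbdc

baacdbdc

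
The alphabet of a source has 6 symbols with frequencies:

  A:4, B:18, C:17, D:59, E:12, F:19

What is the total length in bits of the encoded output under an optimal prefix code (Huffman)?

Greedily combine the two least-frequent nodes:
merge A(4) and E(12): 16
merge 16 and C(17): 33
merge B(18) and F(19): 37
merge 33 and 37: 70
merge D(59) and 70: 129
Each symbol's bit-cost is frequency × depth; summing gives 285 bits (equivalently 16 + 33 + 37 + 70 + 129).

285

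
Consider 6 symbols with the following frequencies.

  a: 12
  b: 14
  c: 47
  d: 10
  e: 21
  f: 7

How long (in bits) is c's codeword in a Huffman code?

1

Repeatedly merge the two smallest:
f(7) + d(10) → 17
a(12) + b(14) → 26
17 + e(21) → 38
26 + 38 → 64
c(47) + 64 → 111
c is merged only at the final step, so code length = 1.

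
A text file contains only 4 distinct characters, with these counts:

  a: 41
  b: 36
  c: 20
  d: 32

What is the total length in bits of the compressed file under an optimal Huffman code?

Greedily combine the two least-frequent nodes:
merge c(20) and d(32): 52
merge b(36) and a(41): 77
merge 52 and 77: 129
The encoded length is the sum of every internal node's weight: 52 + 77 + 129 = 258 bits.

258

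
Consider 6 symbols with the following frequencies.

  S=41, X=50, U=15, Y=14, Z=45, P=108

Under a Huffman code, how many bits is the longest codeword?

4

Merge the two lowest-weight nodes at each step:
combine Y(14), U(15) → 29
combine 29, S(41) → 70
combine Z(45), X(50) → 95
combine 70, 95 → 165
combine P(108), 165 → 273
Maximum depth reached is 4.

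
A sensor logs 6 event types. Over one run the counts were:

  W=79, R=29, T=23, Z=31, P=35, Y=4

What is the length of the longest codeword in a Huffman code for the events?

Merge the two lowest-weight nodes at each step:
combine Y(4), T(23) → 27
combine 27, R(29) → 56
combine Z(31), P(35) → 66
combine 56, 66 → 122
combine W(79), 122 → 201
The first pair merged (Y, T) ends up deepest, at depth 4.

4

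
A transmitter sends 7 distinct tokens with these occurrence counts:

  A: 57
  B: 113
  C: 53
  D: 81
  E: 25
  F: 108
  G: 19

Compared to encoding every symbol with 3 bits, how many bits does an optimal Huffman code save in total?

177

Fixed-length: 3 bits × 456 symbols = 1368 bits.
Huffman merges:
G(19) + E(25) → 44
44 + C(53) → 97
A(57) + D(81) → 138
97 + F(108) → 205
B(113) + 138 → 251
205 + 251 → 456
Huffman total = 44 + 97 + 138 + 205 + 251 + 456 = 1191 bits.
Saving = 1368 − 1191 = 177 bits.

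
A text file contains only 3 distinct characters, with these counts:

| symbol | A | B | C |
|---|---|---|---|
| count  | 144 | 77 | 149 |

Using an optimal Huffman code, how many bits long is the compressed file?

Merge the two smallest weights repeatedly:
merge B(77) and A(144): 221
merge C(149) and 221: 370
Each symbol's bit-cost is frequency × depth; summing gives 591 bits (equivalently 221 + 370).

591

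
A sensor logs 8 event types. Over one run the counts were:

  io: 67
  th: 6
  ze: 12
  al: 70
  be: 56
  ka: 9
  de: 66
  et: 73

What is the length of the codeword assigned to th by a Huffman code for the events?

5

Huffman merges, smallest pair first:
merge th(6) and ka(9): 15
merge ze(12) and 15: 27
merge 27 and be(56): 83
merge de(66) and io(67): 133
merge al(70) and et(73): 143
merge 83 and 133: 216
merge 143 and 216: 359
The subtree containing th is merged 5 times, so code length = 5.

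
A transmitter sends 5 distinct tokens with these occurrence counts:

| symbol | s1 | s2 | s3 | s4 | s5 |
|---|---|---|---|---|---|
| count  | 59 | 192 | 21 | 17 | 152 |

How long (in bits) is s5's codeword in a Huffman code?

Build the tree from the bottom:
merge s4(17) and s3(21): 38
merge 38 and s1(59): 97
merge 97 and s5(152): 249
merge s2(192) and 249: 441
s5's leaf is at depth 2, giving a 2-bit codeword.

2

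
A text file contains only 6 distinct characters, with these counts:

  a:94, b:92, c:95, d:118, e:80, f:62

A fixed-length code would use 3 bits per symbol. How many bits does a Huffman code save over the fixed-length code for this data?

Fixed-length: 3 bits × 541 symbols = 1623 bits.
Huffman merges:
merge f(62) and e(80): 142
merge b(92) and a(94): 186
merge c(95) and d(118): 213
merge 142 and 186: 328
merge 213 and 328: 541
Huffman total = 142 + 186 + 213 + 328 + 541 = 1410 bits.
Saving = 1623 − 1410 = 213 bits.

213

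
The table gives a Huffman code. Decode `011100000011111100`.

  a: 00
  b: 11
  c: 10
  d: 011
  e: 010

dcaadbba

Read left to right; each codeword is recognised as soon as it completes (prefix code):
  011→d | 10→c | 00→a | 00→a | 011→d | 11→b | 11→b | 00→a
Decoded message: dcaadbba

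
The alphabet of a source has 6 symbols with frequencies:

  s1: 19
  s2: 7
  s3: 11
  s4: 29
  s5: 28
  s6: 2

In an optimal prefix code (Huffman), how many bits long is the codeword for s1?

Huffman merges, smallest pair first:
s6(2) + s2(7) → 9
9 + s3(11) → 20
s1(19) + 20 → 39
s5(28) + s4(29) → 57
39 + 57 → 96
s1's leaf is at depth 2, giving a 2-bit codeword.

2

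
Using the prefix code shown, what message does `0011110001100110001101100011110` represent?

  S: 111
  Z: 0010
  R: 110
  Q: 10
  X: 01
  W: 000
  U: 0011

Read left to right; each codeword is recognised as soon as it completes (prefix code):
  0011→U | 110→R | 0011→U | 0011→U | 000→W | 110→R | 110→R | 0011→U | 110→R
Decoded message: URUUWRRUR

URUUWRRUR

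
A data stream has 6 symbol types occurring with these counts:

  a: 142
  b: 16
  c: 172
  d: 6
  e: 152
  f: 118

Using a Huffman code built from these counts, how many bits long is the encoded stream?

Merge the two smallest weights repeatedly:
d(6) + b(16) → 22
22 + f(118) → 140
140 + a(142) → 282
e(152) + c(172) → 324
282 + 324 → 606
Each symbol's bit-cost is frequency × depth; summing gives 1374 bits (equivalently 22 + 140 + 282 + 324 + 606).

1374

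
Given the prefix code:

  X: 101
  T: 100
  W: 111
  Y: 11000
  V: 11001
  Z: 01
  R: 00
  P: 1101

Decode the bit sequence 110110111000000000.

Read left to right; each codeword is recognised as soon as it completes (prefix code):
  1101→P | 101→X | 11000→Y | 00→R | 00→R | 00→R
Decoded message: PXYRRR

PXYRRR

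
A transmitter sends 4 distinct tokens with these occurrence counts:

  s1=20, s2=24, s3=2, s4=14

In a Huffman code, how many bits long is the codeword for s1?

2

Huffman merges, smallest pair first:
merge s3(2) and s4(14): 16
merge 16 and s1(20): 36
merge s2(24) and 36: 60
The subtree containing s1 is merged 2 times, so code length = 2.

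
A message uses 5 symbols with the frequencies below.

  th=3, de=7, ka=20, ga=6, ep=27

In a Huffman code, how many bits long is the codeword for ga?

4

Huffman merges, smallest pair first:
combine th(3), ga(6) → 9
combine de(7), 9 → 16
combine 16, ka(20) → 36
combine ep(27), 36 → 63
ga's leaf is at depth 4, giving a 4-bit codeword.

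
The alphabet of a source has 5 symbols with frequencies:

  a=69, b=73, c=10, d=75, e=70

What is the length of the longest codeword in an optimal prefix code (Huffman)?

3

Merge the two lowest-weight nodes at each step:
merge c(10) and a(69): 79
merge e(70) and b(73): 143
merge d(75) and 79: 154
merge 143 and 154: 297
The rarest symbols sit at the bottom; the longest codeword is 3 bits.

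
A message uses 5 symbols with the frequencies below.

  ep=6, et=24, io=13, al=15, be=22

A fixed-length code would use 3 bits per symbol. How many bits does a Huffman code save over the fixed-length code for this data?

61

Fixed-length: 3 bits × 80 symbols = 240 bits.
Huffman merges:
merge ep(6) and io(13): 19
merge al(15) and 19: 34
merge be(22) and et(24): 46
merge 34 and 46: 80
Huffman total = 19 + 34 + 46 + 80 = 179 bits.
Saving = 240 − 179 = 61 bits.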